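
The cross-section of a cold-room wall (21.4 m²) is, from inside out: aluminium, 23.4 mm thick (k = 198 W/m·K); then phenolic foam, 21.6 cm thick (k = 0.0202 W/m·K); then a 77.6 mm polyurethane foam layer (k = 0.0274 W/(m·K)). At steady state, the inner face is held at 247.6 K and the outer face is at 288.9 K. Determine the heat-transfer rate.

Q = 65.3 W

Treat each layer as a resistance in series:
  R_aluminium = L/(kA) = 0.0234/(198·21.4) = 5.523×10^-6 K/W
  R_phenolic foam = L/(kA) = 0.216/(0.0202·21.4) = 0.4997 K/W
  R_polyurethane foam = L/(kA) = 0.0776/(0.0274·21.4) = 0.1323 K/W
ΣR = 5.523×10^-6 + 0.4997 + 0.1323 = 0.6320 K/W
Q = ΔT/ΣR = (247.6 K − 288.9 K)/0.6320 = -65.3 W
(Negative Q ⇒ heat flows inward; heat gain = 65.3 W.)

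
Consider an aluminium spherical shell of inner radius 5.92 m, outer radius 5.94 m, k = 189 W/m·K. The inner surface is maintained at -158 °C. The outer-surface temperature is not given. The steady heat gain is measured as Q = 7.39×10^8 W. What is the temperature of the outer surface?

T_out = 19.0 °C

Series resistances:
  R_aluminium = (1/5.92 − 1/5.94)/(4πk) = 5.688×10^-4/(4π·189) = 2.395×10^-7 K/W
ΣR = 2.395×10^-7 K/W
ΔT = Q·ΣR = 7.39×10^8 × 2.395×10^-7 = 177.0 K
Heat flows inward, so T_out = T_in + ΔT = -158 + 177.0 = 19.0 °C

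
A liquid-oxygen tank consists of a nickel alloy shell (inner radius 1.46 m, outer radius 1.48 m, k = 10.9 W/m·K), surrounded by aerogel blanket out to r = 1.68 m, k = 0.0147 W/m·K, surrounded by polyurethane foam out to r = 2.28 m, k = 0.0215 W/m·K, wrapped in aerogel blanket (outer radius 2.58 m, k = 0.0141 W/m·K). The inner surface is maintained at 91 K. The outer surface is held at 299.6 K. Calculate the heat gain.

Q = 160 W

Series thermal resistances, inner to outer:
  R_nickel alloy = (1/1.46 − 1/1.48)/(4πk) = 0.009256/(4π·10.9) = 6.757×10^-5 K/W
  R_aerogel blanket = (1/1.48 − 1/1.68)/(4πk) = 0.08044/(4π·0.0147) = 0.4354 K/W
  R_polyurethane foam = (1/1.68 − 1/2.28)/(4πk) = 0.1566/(4π·0.0215) = 0.5798 K/W
  R_aerogel blanket = (1/2.28 − 1/2.58)/(4πk) = 0.05100/(4π·0.0141) = 0.2878 K/W
ΣR = 6.757×10^-5 + 0.4354 + 0.5798 + 0.2878 = 1.303 K/W
Q = ΔT/ΣR = (91 K − 299.6 K)/1.303 = -160 W
(Negative Q ⇒ heat flows inward; heat gain = 160 W.)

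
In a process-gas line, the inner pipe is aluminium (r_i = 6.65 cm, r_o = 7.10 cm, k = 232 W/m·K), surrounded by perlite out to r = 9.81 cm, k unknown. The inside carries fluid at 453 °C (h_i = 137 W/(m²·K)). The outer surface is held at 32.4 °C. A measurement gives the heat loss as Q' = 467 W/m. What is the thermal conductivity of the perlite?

ΣR = ΔT/Q' = |453 − 32.4|/467 = 0.9006 m·K/W
Known resistances:
  R'_conv,in = 1/(2πr h) = 1/(2π·0.0665·137) = 0.01747 m·K/W
  R'_aluminium = ln(0.0710/0.0665)/(2πk) = 0.06548/(2π·232) = 4.492×10^-5 m·K/W
R_perlite = ΣR − ΣR_known = 0.9006 − 0.01751 = 0.8831 m·K/W
ln(r₂/r₁)/(2πk) = 0.8831 ⇒ k = 0.3233/(2π·0.8831) = 0.0583 W/m·K

k = 0.0583 W/m·K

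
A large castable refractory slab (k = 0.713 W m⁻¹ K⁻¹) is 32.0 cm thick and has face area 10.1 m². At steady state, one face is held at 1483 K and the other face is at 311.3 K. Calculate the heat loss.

Q = 26.4 kW

Q = kA·ΔT/L = 0.713 × 10.1 × |1483 K − 311.3 K| / 0.320 = 26400 W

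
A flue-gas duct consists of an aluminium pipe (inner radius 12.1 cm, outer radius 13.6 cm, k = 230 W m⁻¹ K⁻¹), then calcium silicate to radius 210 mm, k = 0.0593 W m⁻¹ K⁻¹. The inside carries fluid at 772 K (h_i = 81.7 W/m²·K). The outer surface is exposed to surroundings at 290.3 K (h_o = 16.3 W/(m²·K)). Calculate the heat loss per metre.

Series thermal resistances, inner to outer:
  R'_conv,in = 1/(2πr h) = 1/(2π·0.121·81.7) = 0.01610 m·K/W
  R'_aluminium = ln(0.136/0.121)/(2πk) = 0.1169/(2π·230) = 8.087×10^-5 m·K/W
  R'_calcium silicate = ln(0.210/0.136)/(2πk) = 0.4345/(2π·0.0593) = 1.166 m·K/W
  R'_conv,out = 1/(2πr h) = 1/(2π·0.210·16.3) = 0.04650 m·K/W
ΣR = 0.01610 + 8.087×10^-5 + 1.166 + 0.04650 = 1.229 m·K/W
Q' = ΔT/ΣR = (772 K − 290.3 K)/1.229 = 392 W/m

Q' = 392 W/m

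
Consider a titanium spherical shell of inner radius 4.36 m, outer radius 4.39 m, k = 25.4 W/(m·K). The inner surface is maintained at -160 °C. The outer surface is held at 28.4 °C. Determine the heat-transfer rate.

Q = 38400 kW

Q = 4πk·ΔT/(1/r₁ − 1/r₂) = 4π × 25.4 × 188.4 / (1/4.36 − 1/4.39) = 3.84×10^7 W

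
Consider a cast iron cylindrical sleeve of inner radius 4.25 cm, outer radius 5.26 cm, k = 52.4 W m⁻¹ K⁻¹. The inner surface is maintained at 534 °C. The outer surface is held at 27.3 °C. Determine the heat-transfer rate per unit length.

Q' = 2πk·ΔT/ln(r₂/r₁) = 2π × 52.4 × 506.7 / ln(0.0526/0.0425) = 7.82×10^5 W/m

Q' = 782 kW/m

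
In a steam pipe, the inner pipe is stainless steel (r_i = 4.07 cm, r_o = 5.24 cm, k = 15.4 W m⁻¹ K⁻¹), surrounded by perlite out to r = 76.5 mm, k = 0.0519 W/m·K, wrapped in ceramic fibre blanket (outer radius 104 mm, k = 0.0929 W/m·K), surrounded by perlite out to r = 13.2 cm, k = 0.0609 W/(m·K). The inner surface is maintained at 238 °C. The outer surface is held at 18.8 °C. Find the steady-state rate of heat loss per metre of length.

Q' = 94.8 W/m

Resistance network (inner→outer):
  R'_stainless steel = ln(0.0524/0.0407)/(2πk) = 0.2527/(2π·15.4) = 0.002611 m·K/W
  R'_perlite = ln(0.0765/0.0524)/(2πk) = 0.3784/(2π·0.0519) = 1.160 m·K/W
  R'_ceramic fibre blanket = ln(0.104/0.0765)/(2πk) = 0.3071/(2π·0.0929) = 0.5261 m·K/W
  R'_perlite = ln(0.132/0.104)/(2πk) = 0.2384/(2π·0.0609) = 0.6231 m·K/W
ΣR = 0.002611 + 1.160 + 0.5261 + 0.6231 = 2.312 m·K/W
Q' = ΔT/ΣR = (238 °C − 18.8 °C)/2.312 = 94.8 W/m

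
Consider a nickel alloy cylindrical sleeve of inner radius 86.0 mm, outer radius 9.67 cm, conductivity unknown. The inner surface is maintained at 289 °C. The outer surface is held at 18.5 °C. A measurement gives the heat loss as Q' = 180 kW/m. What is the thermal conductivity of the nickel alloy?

ΣR = ΔT/Q' = |289 − 18.5|/1.80×10^5 = 0.001503 m·K/W
ln(r₂/r₁)/(2πk) = 0.001503 ⇒ k = 0.1173/(2π·0.001503) = 12.4 W/m·K

k = 12.4 W/m·K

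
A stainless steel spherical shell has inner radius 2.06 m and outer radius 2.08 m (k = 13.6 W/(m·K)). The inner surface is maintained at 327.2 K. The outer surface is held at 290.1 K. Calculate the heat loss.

Q = 1360 kW

Q = 4πk·ΔT/(1/r₁ − 1/r₂) = 4π × 13.6 × 37.1 / (1/2.06 − 1/2.08) = 1.36×10^6 W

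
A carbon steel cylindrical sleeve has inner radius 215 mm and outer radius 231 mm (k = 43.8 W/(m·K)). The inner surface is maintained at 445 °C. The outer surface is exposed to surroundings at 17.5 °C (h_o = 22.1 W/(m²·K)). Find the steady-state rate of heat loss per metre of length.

Treat each layer as a resistance in series:
  R'_carbon steel = ln(0.231/0.215)/(2πk) = 0.07178/(2π·43.8) = 2.608×10^-4 m·K/W
  R'_conv,out = 1/(2πr h) = 1/(2π·0.231·22.1) = 0.03118 m·K/W
ΣR = 2.608×10^-4 + 0.03118 = 0.03144 m·K/W
Q' = ΔT/ΣR = (445 °C − 17.5 °C)/0.03144 = 13600 W/m

Q' = 13.6 kW/m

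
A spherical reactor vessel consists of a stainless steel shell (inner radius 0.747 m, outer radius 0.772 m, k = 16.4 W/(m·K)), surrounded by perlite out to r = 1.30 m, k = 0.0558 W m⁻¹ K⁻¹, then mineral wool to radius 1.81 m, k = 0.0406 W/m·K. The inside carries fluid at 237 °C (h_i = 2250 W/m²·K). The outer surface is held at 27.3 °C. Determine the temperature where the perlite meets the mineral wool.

T = 103 °C

Resistance network (inner→outer):
  R_conv,in = 1/(4πr²h) = 1/(4π·0.747²·2250) = 6.338×10^-5 K/W
  R_stainless steel = (1/0.747 − 1/0.772)/(4πk) = 0.04335/(4π·16.4) = 2.104×10^-4 K/W
  R_perlite = (1/0.772 − 1/1.30)/(4πk) = 0.5261/(4π·0.0558) = 0.7503 K/W
  R_mineral wool = (1/1.30 − 1/1.81)/(4πk) = 0.2167/(4π·0.0406) = 0.4248 K/W
ΣR = 6.338×10^-5 + 2.104×10^-4 + 0.7503 + 0.4248 = 1.175 K/W
Q = ΔT/ΣR = (237 °C − 27.3 °C)/1.175 = 178.5 W
From the inner boundary to the perlite/mineral wool interface, ΣR_partial = 0.7506 K/W.
T_interface = T_in − Q·ΣR_partial = 237 °C − (178.5)(0.7506) = 103 °C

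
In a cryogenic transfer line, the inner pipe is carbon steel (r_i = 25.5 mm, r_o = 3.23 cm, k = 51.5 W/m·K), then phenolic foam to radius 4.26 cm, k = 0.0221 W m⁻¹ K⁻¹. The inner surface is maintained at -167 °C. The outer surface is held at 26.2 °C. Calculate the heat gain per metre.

Q' = 96.9 W/m

Series thermal resistances, inner to outer:
  R'_carbon steel = ln(0.0323/0.0255)/(2πk) = 0.2364/(2π·51.5) = 7.305×10^-4 m·K/W
  R'_phenolic foam = ln(0.0426/0.0323)/(2πk) = 0.2768/(2π·0.0221) = 1.993 m·K/W
ΣR = 7.305×10^-4 + 1.993 = 1.994 m·K/W
Q' = ΔT/ΣR = (-167 °C − 26.2 °C)/1.994 = -96.9 W/m
(Negative Q' ⇒ heat flows inward; heat gain = 96.9 W/m.)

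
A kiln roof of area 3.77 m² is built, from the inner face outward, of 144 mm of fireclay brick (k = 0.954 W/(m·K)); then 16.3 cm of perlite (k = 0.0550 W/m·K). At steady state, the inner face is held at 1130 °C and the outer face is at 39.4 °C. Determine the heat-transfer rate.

Series thermal resistances, inner to outer:
  R_fireclay brick = L/(kA) = 0.144/(0.954·3.77) = 0.04004 K/W
  R_perlite = L/(kA) = 0.163/(0.0550·3.77) = 0.7861 K/W
ΣR = 0.04004 + 0.7861 = 0.8261 K/W
Q = ΔT/ΣR = (1130 °C − 39.4 °C)/0.8261 = 1320 W

Q = 1320 W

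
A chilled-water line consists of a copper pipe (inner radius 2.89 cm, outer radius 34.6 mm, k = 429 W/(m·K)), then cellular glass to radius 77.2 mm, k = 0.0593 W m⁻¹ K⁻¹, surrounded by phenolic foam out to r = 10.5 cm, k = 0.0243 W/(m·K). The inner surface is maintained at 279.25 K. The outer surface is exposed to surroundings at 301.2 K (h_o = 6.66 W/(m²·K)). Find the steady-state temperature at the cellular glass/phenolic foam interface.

T = 290.0 K

Treat each layer as a resistance in series:
  R'_copper = ln(0.0346/0.0289)/(2πk) = 0.1800/(2π·429) = 6.678×10^-5 m·K/W
  R'_cellular glass = ln(0.0772/0.0346)/(2πk) = 0.8025/(2π·0.0593) = 2.154 m·K/W
  R'_phenolic foam = ln(0.105/0.0772)/(2πk) = 0.3076/(2π·0.0243) = 2.014 m·K/W
  R'_conv,out = 1/(2πr h) = 1/(2π·0.105·6.66) = 0.2276 m·K/W
ΣR = 6.678×10^-5 + 2.154 + 2.014 + 0.2276 = 4.396 m·K/W
Q' = ΔT/ΣR = (279.25 K − 301.2 K)/4.396 = -4.993 W/m
From the inner boundary to the cellular glass/phenolic foam interface, ΣR_partial = 2.154 m·K/W.
T_interface = T_in − Q'·ΣR_partial = 279.25 K − (-4.993)(2.154) = 290.0 K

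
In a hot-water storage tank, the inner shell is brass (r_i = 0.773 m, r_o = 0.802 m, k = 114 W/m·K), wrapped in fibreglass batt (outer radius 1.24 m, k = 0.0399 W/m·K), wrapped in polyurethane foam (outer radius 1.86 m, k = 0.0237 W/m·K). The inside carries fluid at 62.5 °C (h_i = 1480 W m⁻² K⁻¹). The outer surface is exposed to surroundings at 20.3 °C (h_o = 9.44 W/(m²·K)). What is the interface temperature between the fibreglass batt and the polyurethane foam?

T = 41.7 °C

Treat each layer as a resistance in series:
  R_conv,in = 1/(4πr²h) = 1/(4π·0.773²·1480) = 8.998×10^-5 K/W
  R_brass = (1/0.773 − 1/0.802)/(4πk) = 0.04678/(4π·114) = 3.265×10^-5 K/W
  R_fibreglass batt = (1/0.802 − 1/1.24)/(4πk) = 0.4404/(4π·0.0399) = 0.8784 K/W
  R_polyurethane foam = (1/1.24 − 1/1.86)/(4πk) = 0.2688/(4π·0.0237) = 0.9026 K/W
  R_conv,out = 1/(4πr²h) = 1/(4π·1.86²·9.44) = 0.002437 K/W
ΣR = 8.998×10^-5 + 3.265×10^-5 + 0.8784 + 0.9026 + 0.002437 = 1.784 K/W
Q = ΔT/ΣR = (62.5 °C − 20.3 °C)/1.784 = 23.65 W
From the inner boundary to the fibreglass batt/polyurethane foam interface, ΣR_partial = 0.8785 K/W.
T_interface = T_in − Q·ΣR_partial = 62.5 °C − (23.65)(0.8785) = 41.7 °C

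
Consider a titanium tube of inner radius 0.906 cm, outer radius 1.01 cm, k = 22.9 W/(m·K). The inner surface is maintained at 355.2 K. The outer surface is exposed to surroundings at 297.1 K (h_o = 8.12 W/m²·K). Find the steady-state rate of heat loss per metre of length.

Q' = 29.9 W/m

Resistance network (inner→outer):
  R'_titanium = ln(0.0101/0.00906)/(2πk) = 0.1087/(2π·22.9) = 7.552×10^-4 m·K/W
  R'_conv,out = 1/(2πr h) = 1/(2π·0.0101·8.12) = 1.941 m·K/W
ΣR = 7.552×10^-4 + 1.941 = 1.942 m·K/W
Q' = ΔT/ΣR = (355.2 K − 297.1 K)/1.942 = 29.9 W/m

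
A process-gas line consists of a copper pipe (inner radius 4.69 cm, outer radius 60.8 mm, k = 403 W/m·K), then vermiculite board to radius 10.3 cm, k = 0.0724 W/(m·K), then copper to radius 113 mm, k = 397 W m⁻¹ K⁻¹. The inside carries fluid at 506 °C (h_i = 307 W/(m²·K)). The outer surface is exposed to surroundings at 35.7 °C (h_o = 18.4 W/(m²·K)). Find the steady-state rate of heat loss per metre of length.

Q' = 377 W/m

Treat each layer as a resistance in series:
  R'_conv,in = 1/(2πr h) = 1/(2π·0.0469·307) = 0.01105 m·K/W
  R'_copper = ln(0.0608/0.0469)/(2πk) = 0.2596/(2π·403) = 1.025×10^-4 m·K/W
  R'_vermiculite board = ln(0.103/0.0608)/(2πk) = 0.5271/(2π·0.0724) = 1.159 m·K/W
  R'_copper = ln(0.113/0.103)/(2πk) = 0.09266/(2π·397) = 3.715×10^-5 m·K/W
  R'_conv,out = 1/(2πr h) = 1/(2π·0.113·18.4) = 0.07655 m·K/W
ΣR = 0.01105 + 1.025×10^-4 + 1.159 + 3.715×10^-5 + 0.07655 = 1.247 m·K/W
Q' = ΔT/ΣR = (506 °C − 35.7 °C)/1.247 = 377 W/m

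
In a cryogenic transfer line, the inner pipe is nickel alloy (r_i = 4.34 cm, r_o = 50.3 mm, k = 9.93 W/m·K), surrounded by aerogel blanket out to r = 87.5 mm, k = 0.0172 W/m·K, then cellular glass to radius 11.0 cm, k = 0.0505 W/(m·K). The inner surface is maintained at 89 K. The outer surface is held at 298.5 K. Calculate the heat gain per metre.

Series thermal resistances, inner to outer:
  R'_nickel alloy = ln(0.0503/0.0434)/(2πk) = 0.1475/(2π·9.93) = 0.002365 m·K/W
  R'_aerogel blanket = ln(0.0875/0.0503)/(2πk) = 0.5536/(2π·0.0172) = 5.123 m·K/W
  R'_cellular glass = ln(0.110/0.0875)/(2πk) = 0.2288/(2π·0.0505) = 0.7212 m·K/W
ΣR = 0.002365 + 5.123 + 0.7212 = 5.847 m·K/W
Q' = ΔT/ΣR = (89 K − 298.5 K)/5.847 = -35.8 W/m
(Negative Q' ⇒ heat flows inward; heat gain = 35.8 W/m.)

Q' = 35.8 W/m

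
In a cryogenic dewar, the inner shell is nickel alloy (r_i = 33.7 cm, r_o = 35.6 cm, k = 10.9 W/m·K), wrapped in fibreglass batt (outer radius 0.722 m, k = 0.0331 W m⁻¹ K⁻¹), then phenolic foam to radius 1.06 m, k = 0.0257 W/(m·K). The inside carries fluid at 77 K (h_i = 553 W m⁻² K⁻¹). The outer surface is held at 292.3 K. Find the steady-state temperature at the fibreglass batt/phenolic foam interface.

T = 230.9 K

Resistance network (inner→outer):
  R_conv,in = 1/(4πr²h) = 1/(4π·0.337²·553) = 0.001267 K/W
  R_nickel alloy = (1/0.337 − 1/0.356)/(4πk) = 0.1584/(4π·10.9) = 0.001156 K/W
  R_fibreglass batt = (1/0.356 − 1/0.722)/(4πk) = 1.424/(4π·0.0331) = 3.423 K/W
  R_phenolic foam = (1/0.722 − 1/1.06)/(4πk) = 0.4416/(4π·0.0257) = 1.368 K/W
ΣR = 0.001267 + 0.001156 + 3.423 + 1.368 = 4.793 K/W
Q = ΔT/ΣR = (77 K − 292.3 K)/4.793 = -44.92 W
From the inner boundary to the fibreglass batt/phenolic foam interface, ΣR_partial = 3.425 K/W.
T_interface = T_in − Q·ΣR_partial = 77 K − (-44.92)(3.425) = 230.9 K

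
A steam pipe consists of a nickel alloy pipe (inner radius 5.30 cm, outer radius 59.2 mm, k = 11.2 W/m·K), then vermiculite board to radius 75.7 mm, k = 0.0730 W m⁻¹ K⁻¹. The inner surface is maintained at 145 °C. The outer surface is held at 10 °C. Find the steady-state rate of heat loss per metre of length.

Q' = 251 W/m

Series thermal resistances, inner to outer:
  R'_nickel alloy = ln(0.0592/0.0530)/(2πk) = 0.1106/(2π·11.2) = 0.001572 m·K/W
  R'_vermiculite board = ln(0.0757/0.0592)/(2πk) = 0.2459/(2π·0.0730) = 0.5360 m·K/W
ΣR = 0.001572 + 0.5360 = 0.5376 m·K/W
Q' = ΔT/ΣR = (145 °C − 10 °C)/0.5376 = 251 W/m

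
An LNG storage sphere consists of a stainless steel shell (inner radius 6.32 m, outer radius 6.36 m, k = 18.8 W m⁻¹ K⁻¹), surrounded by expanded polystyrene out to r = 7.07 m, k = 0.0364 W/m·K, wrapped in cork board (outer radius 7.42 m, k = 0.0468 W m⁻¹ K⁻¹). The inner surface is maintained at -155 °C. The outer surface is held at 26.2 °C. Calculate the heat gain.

Q = 3.95 kW

Treat each layer as a resistance in series:
  R_stainless steel = (1/6.32 − 1/6.36)/(4πk) = 9.951×10^-4/(4π·18.8) = 4.212×10^-6 K/W
  R_expanded polystyrene = (1/6.36 − 1/7.07)/(4πk) = 0.01579/(4π·0.0364) = 0.03452 K/W
  R_cork board = (1/7.07 − 1/7.42)/(4πk) = 0.006672/(4π·0.0468) = 0.01134 K/W
ΣR = 4.212×10^-6 + 0.03452 + 0.01134 = 0.04586 K/W
Q = ΔT/ΣR = (-155 °C − 26.2 °C)/0.04586 = -3950 W
(Negative Q ⇒ heat flows inward; heat gain = 3950 W.)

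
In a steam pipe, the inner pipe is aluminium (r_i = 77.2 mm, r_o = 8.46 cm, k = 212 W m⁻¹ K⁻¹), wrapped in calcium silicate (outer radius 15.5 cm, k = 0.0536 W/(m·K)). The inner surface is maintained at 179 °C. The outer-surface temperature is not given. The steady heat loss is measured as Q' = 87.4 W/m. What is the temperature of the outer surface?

T_out = 21.9 °C

Series resistances:
  R'_aluminium = ln(0.0846/0.0772)/(2πk) = 0.09153/(2π·212) = 6.872×10^-5 m·K/W
  R'_calcium silicate = ln(0.155/0.0846)/(2πk) = 0.6055/(2π·0.0536) = 1.798 m·K/W
ΣR = 1.798 m·K/W
ΔT = Q'·ΣR = 87.4 × 1.798 = 157.1 K
Heat flows outward, so T_out = T_in − ΔT = 179 − 157.1 = 21.9 °C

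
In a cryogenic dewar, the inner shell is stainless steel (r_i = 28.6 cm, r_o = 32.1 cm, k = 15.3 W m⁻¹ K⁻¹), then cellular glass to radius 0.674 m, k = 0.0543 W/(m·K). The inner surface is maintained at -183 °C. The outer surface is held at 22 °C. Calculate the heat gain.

Series thermal resistances, inner to outer:
  R_stainless steel = (1/0.286 − 1/0.321)/(4πk) = 0.3812/(4π·15.3) = 0.001983 K/W
  R_cellular glass = (1/0.321 − 1/0.674)/(4πk) = 1.632/(4π·0.0543) = 2.391 K/W
ΣR = 0.001983 + 2.391 = 2.393 K/W
Q = ΔT/ΣR = (-183 °C − 22 °C)/2.393 = -85.7 W
(Negative Q ⇒ heat flows inward; heat gain = 85.7 W.)

Q = 85.7 W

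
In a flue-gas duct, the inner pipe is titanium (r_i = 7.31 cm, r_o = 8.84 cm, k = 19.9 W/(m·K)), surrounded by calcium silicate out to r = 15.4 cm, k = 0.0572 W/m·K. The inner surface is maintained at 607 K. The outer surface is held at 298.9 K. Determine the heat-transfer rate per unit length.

Q' = 199 W/m

Series thermal resistances, inner to outer:
  R'_titanium = ln(0.0884/0.0731)/(2πk) = 0.1900/(2π·19.9) = 0.001520 m·K/W
  R'_calcium silicate = ln(0.154/0.0884)/(2πk) = 0.5551/(2π·0.0572) = 1.544 m·K/W
ΣR = 0.001520 + 1.544 = 1.546 m·K/W
Q' = ΔT/ΣR = (607 K − 298.9 K)/1.546 = 199 W/m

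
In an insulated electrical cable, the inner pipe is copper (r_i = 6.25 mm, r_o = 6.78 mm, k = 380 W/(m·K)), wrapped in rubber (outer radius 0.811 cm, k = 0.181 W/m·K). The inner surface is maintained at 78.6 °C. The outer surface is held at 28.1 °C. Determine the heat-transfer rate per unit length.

Treat each layer as a resistance in series:
  R'_copper = ln(0.00678/0.00625)/(2πk) = 0.08140/(2π·380) = 3.409×10^-5 m·K/W
  R'_rubber = ln(0.00811/0.00678)/(2πk) = 0.1791/(2π·0.181) = 0.1575 m·K/W
ΣR = 3.409×10^-5 + 0.1575 = 0.1575 m·K/W
Q' = ΔT/ΣR = (78.6 °C − 28.1 °C)/0.1575 = 321 W/m

Q' = 321 W/m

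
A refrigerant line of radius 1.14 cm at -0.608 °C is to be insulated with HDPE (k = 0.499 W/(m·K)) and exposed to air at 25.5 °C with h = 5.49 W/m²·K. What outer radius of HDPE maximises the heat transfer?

r_cr = 9.09 cm

For a cylinder, r_cr = k_ins/h = 0.499/5.49 = 0.0909 m = 9.09 cm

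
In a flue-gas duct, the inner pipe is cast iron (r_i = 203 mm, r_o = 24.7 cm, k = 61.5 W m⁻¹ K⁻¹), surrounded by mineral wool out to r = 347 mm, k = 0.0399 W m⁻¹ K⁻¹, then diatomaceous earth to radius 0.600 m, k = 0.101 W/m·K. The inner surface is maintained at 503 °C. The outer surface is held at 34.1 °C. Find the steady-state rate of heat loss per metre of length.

Q' = 211 W/m

Treat each layer as a resistance in series:
  R'_cast iron = ln(0.247/0.203)/(2πk) = 0.1962/(2π·61.5) = 5.077×10^-4 m·K/W
  R'_mineral wool = ln(0.347/0.247)/(2πk) = 0.3399/(2π·0.0399) = 1.356 m·K/W
  R'_diatomaceous earth = ln(0.600/0.347)/(2πk) = 0.5476/(2π·0.101) = 0.8629 m·K/W
ΣR = 5.077×10^-4 + 1.356 + 0.8629 = 2.219 m·K/W
Q' = ΔT/ΣR = (503 °C − 34.1 °C)/2.219 = 211 W/m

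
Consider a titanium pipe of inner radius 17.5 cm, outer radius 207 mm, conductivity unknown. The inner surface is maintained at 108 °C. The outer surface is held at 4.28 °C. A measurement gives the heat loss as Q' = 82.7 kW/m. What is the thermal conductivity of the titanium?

ΣR = ΔT/Q' = |108 − 4.28|/82700 = 0.001254 m·K/W
ln(r₂/r₁)/(2πk) = 0.001254 ⇒ k = 0.1679/(2π·0.001254) = 21.3 W/m·K

k = 21.3 W/m·K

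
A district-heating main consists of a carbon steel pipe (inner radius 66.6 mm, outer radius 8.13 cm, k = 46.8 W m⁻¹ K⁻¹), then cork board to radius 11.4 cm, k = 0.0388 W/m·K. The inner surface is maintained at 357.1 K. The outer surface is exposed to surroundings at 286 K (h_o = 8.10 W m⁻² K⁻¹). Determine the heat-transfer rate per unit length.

Q' = 45.6 W/m

Resistance network (inner→outer):
  R'_carbon steel = ln(0.0813/0.0666)/(2πk) = 0.1994/(2π·46.8) = 6.782×10^-4 m·K/W
  R'_cork board = ln(0.114/0.0813)/(2πk) = 0.3381/(2π·0.0388) = 1.387 m·K/W
  R'_conv,out = 1/(2πr h) = 1/(2π·0.114·8.10) = 0.1724 m·K/W
ΣR = 6.782×10^-4 + 1.387 + 0.1724 = 1.560 m·K/W
Q' = ΔT/ΣR = (357.1 K − 286 K)/1.560 = 45.6 W/m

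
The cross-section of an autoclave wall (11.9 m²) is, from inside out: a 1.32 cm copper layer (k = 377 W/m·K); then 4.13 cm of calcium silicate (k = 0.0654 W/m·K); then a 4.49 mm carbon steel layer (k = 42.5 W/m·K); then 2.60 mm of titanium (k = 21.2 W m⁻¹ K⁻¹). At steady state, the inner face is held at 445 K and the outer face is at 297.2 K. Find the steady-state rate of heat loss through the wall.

Q = 2780 W

Treat each layer as a resistance in series:
  R_copper = L/(kA) = 0.0132/(377·11.9) = 2.942×10^-6 K/W
  R_calcium silicate = L/(kA) = 0.0413/(0.0654·11.9) = 0.05307 K/W
  R_carbon steel = L/(kA) = 0.00449/(42.5·11.9) = 8.878×10^-6 K/W
  R_titanium = L/(kA) = 0.00260/(21.2·11.9) = 1.031×10^-5 K/W
ΣR = 2.942×10^-6 + 0.05307 + 8.878×10^-6 + 1.031×10^-5 = 0.05309 K/W
Q = ΔT/ΣR = (445 K − 297.2 K)/0.05309 = 2780 W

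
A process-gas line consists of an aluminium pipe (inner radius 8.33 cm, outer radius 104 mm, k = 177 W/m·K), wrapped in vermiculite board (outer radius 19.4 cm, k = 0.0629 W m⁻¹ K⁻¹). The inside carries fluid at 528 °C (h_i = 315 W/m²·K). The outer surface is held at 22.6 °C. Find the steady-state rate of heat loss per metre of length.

Q' = 319 W/m

Resistance network (inner→outer):
  R'_conv,in = 1/(2πr h) = 1/(2π·0.0833·315) = 0.006065 m·K/W
  R'_aluminium = ln(0.104/0.0833)/(2πk) = 0.2219/(2π·177) = 1.996×10^-4 m·K/W
  R'_vermiculite board = ln(0.194/0.104)/(2πk) = 0.6235/(2π·0.0629) = 1.578 m·K/W
ΣR = 0.006065 + 1.996×10^-4 + 1.578 = 1.584 m·K/W
Q' = ΔT/ΣR = (528 °C − 22.6 °C)/1.584 = 319 W/m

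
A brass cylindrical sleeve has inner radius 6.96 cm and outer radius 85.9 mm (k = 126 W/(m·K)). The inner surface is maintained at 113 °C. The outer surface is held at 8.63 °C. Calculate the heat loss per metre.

Q' = 393 kW/m

Q' = 2πk·ΔT/ln(r₂/r₁) = 2π × 126 × 104.37 / ln(0.0859/0.0696) = 3.93×10^5 W/m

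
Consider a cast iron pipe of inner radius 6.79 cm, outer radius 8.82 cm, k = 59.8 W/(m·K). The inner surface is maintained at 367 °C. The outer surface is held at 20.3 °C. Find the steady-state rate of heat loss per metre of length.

Q' = 4.98×10^5 W/m

Q' = 2πk·ΔT/ln(r₂/r₁) = 2π × 59.8 × 346.7 / ln(0.0882/0.0679) = 4.98×10^5 W/m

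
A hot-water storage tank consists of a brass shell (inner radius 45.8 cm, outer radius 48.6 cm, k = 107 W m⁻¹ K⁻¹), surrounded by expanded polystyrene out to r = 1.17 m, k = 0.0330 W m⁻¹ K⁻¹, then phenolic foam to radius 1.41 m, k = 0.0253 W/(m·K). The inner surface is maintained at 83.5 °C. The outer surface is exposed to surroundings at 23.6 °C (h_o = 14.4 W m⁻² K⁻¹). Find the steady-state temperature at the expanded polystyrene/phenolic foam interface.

Resistance network (inner→outer):
  R_brass = (1/0.458 − 1/0.486)/(4πk) = 0.1258/(4π·107) = 9.355×10^-5 K/W
  R_expanded polystyrene = (1/0.486 − 1/1.17)/(4πk) = 1.203/(4π·0.0330) = 2.901 K/W
  R_phenolic foam = (1/1.17 − 1/1.41)/(4πk) = 0.1455/(4π·0.0253) = 0.4576 K/W
  R_conv,out = 1/(4πr²h) = 1/(4π·1.41²·14.4) = 0.002780 K/W
ΣR = 9.355×10^-5 + 2.901 + 0.4576 + 0.002780 = 3.361 K/W
Q = ΔT/ΣR = (83.5 °C − 23.6 °C)/3.361 = 17.82 W
From the inner boundary to the expanded polystyrene/phenolic foam interface, ΣR_partial = 2.901 K/W.
T_interface = T_in − Q·ΣR_partial = 83.5 °C − (17.82)(2.901) = 31.8 °C

T = 31.8 °C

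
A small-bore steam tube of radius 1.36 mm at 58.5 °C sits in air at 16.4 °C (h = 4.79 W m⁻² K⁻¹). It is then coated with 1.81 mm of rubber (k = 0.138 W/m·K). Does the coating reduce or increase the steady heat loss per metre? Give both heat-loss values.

increases: 1.72 → 3.67 W/m

Critical radius for a cylinder: r_cr = k/h = 0.0288 m = 2.88 cm.
Outer radius after coating: r₂ = 0.00136 + 0.00181 = 0.00317 m.
Since r₁ < r_cr and r₂ ≤ r_cr, the coating moves toward the maximum at r_cr — heat loss rises.
Bare: R = 1/(2πr₁h) = 24.43 m·K/W; Q = 42.1/24.43 = 1.72 W/m.
Coated: R = R_cond + R_conv = 11.46 m·K/W; Q = 42.1/11.46 = 3.67 W/m.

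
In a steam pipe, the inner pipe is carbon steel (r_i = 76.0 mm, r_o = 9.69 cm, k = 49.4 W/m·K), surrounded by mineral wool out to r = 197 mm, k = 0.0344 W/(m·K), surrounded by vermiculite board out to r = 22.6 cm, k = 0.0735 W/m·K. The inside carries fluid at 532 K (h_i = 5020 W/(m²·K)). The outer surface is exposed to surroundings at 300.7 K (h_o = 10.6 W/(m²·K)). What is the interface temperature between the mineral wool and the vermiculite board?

T = 323.8 K

Treat each layer as a resistance in series:
  R'_conv,in = 1/(2πr h) = 1/(2π·0.0760·5020) = 4.172×10^-4 m·K/W
  R'_carbon steel = ln(0.0969/0.0760)/(2πk) = 0.2429/(2π·49.4) = 7.827×10^-4 m·K/W
  R'_mineral wool = ln(0.197/0.0969)/(2πk) = 0.7095/(2π·0.0344) = 3.283 m·K/W
  R'_vermiculite board = ln(0.226/0.197)/(2πk) = 0.1373/(2π·0.0735) = 0.2974 m·K/W
  R'_conv,out = 1/(2πr h) = 1/(2π·0.226·10.6) = 0.06644 m·K/W
ΣR = 4.172×10^-4 + 7.827×10^-4 + 3.283 + 0.2974 + 0.06644 = 3.648 m·K/W
Q' = ΔT/ΣR = (532 K − 300.7 K)/3.648 = 63.40 W/m
From the inner boundary to the mineral wool/vermiculite board interface, ΣR_partial = 3.284 m·K/W.
T_interface = T_in − Q'·ΣR_partial = 532 K − (63.40)(3.284) = 323.8 K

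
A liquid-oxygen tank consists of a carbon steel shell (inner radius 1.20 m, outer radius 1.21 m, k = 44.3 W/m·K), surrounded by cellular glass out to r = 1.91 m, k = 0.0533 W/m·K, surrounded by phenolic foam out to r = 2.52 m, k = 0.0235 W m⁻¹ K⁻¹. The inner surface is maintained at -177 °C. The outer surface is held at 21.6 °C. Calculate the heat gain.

Resistance network (inner→outer):
  R_carbon steel = (1/1.20 − 1/1.21)/(4πk) = 0.006887/(4π·44.3) = 1.237×10^-5 K/W
  R_cellular glass = (1/1.21 − 1/1.91)/(4πk) = 0.3029/(4π·0.0533) = 0.4522 K/W
  R_phenolic foam = (1/1.91 − 1/2.52)/(4πk) = 0.1267/(4π·0.0235) = 0.4292 K/W
ΣR = 1.237×10^-5 + 0.4522 + 0.4292 = 0.8814 K/W
Q = ΔT/ΣR = (-177 °C − 21.6 °C)/0.8814 = -225 W
(Negative Q ⇒ heat flows inward; heat gain = 225 W.)

Q = 225 W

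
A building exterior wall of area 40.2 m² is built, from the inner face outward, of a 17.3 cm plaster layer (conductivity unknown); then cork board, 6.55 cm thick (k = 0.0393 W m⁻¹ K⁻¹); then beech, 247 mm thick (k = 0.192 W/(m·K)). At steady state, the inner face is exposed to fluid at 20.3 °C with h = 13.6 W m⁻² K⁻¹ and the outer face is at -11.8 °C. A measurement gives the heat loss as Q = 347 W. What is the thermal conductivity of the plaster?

ΣR = ΔT/Q = |20.3 − -11.8|/347 = 0.09251 K/W
Known resistances:
  R_conv,in = 1/(hA) = 1/(13.6·40.2) = 0.001829 K/W
  R_cork board = L/(kA) = 0.0655/(0.0393·40.2) = 0.04146 K/W
  R_beech = L/(kA) = 0.247/(0.192·40.2) = 0.03200 K/W
R_plaster = ΣR − ΣR_known = 0.09251 − 0.07529 = 0.01722 K/W
L/(kA) = 0.01722 ⇒ k = 0.173/(0.01722·40.2) = 0.250 W/m·K

k = 0.250 W/m·K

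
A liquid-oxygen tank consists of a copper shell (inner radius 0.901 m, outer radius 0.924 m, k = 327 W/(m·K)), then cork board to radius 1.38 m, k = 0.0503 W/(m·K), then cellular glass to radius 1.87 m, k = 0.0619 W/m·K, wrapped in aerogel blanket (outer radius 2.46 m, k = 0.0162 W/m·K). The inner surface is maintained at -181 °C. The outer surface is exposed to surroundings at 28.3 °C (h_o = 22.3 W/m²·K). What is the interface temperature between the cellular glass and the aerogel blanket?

T = -63.3 °C

Treat each layer as a resistance in series:
  R_copper = (1/0.901 − 1/0.924)/(4πk) = 0.02763/(4π·327) = 6.723×10^-6 K/W
  R_cork board = (1/0.924 − 1/1.38)/(4πk) = 0.3576/(4π·0.0503) = 0.5658 K/W
  R_cellular glass = (1/1.38 − 1/1.87)/(4πk) = 0.1899/(4π·0.0619) = 0.2441 K/W
  R_aerogel blanket = (1/1.87 − 1/2.46)/(4πk) = 0.1283/(4π·0.0162) = 0.6300 K/W
  R_conv,out = 1/(4πr²h) = 1/(4π·2.46²·22.3) = 5.897×10^-4 K/W
ΣR = 6.723×10^-6 + 0.5658 + 0.2441 + 0.6300 + 5.897×10^-4 = 1.440 K/W
Q = ΔT/ΣR = (-181 °C − 28.3 °C)/1.440 = -145.3 W
From the inner boundary to the cellular glass/aerogel blanket interface, ΣR_partial = 0.8099 K/W.
T_interface = T_in − Q·ΣR_partial = -181 °C − (-145.3)(0.8099) = -63.3 °C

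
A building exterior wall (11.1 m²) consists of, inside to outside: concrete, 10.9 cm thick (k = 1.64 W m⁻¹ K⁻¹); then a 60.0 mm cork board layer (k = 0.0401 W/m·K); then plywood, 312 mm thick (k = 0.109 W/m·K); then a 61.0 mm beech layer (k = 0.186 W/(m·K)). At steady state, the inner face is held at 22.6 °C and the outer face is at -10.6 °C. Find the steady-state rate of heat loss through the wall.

Q = 77.5 W

Resistance network (inner→outer):
  R_concrete = L/(kA) = 0.109/(1.64·11.1) = 0.005988 K/W
  R_cork board = L/(kA) = 0.0600/(0.0401·11.1) = 0.1348 K/W
  R_plywood = L/(kA) = 0.312/(0.109·11.1) = 0.2579 K/W
  R_beech = L/(kA) = 0.0610/(0.186·11.1) = 0.02955 K/W
ΣR = 0.005988 + 0.1348 + 0.2579 + 0.02955 = 0.4282 K/W
Q = ΔT/ΣR = (22.6 °C − -10.6 °C)/0.4282 = 77.5 W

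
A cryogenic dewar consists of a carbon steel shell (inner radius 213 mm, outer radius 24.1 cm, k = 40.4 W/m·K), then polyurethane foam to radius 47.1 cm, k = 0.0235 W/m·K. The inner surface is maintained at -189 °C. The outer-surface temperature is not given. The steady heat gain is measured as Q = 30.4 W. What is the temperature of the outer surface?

Series resistances:
  R_carbon steel = (1/0.213 − 1/0.241)/(4πk) = 0.5455/(4π·40.4) = 0.001074 K/W
  R_polyurethane foam = (1/0.241 − 1/0.471)/(4πk) = 2.026/(4π·0.0235) = 6.861 K/W
ΣR = 6.862 K/W
ΔT = Q·ΣR = 30.4 × 6.862 = 208.6 K
Heat flows inward, so T_out = T_in + ΔT = -189 + 208.6 = 19.6 °C

T_out = 19.6 °C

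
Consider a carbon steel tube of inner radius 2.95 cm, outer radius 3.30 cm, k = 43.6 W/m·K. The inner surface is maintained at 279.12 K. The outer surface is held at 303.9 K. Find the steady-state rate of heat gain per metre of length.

Q' = 2πk·ΔT/ln(r₂/r₁) = 2π × 43.6 × 24.78 / ln(0.0330/0.0295) = 60500 W/m

Q' = 60.5 kW/m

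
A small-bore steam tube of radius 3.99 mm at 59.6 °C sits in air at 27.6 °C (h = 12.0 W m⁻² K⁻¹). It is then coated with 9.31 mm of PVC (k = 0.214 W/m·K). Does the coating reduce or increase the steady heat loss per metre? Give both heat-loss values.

increases: 9.63 → 16.9 W/m

Critical radius for a cylinder: r_cr = k/h = 0.0178 m = 1.78 cm.
Outer radius after coating: r₂ = 0.00399 + 0.00931 = 0.01330 m.
Since r₁ < r_cr and r₂ ≤ r_cr, the coating moves toward the maximum at r_cr — heat loss rises.
Bare: R = 1/(2πr₁h) = 3.324 m·K/W; Q = 32/3.324 = 9.63 W/m.
Coated: R = R_cond + R_conv = 1.893 m·K/W; Q = 32/1.893 = 16.9 W/m.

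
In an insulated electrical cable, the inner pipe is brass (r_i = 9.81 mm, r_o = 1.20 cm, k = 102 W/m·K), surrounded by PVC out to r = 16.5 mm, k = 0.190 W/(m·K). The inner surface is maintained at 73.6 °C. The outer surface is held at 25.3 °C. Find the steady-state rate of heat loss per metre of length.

Q' = 181 W/m

Treat each layer as a resistance in series:
  R'_brass = ln(0.0120/0.00981)/(2πk) = 0.2015/(2π·102) = 3.144×10^-4 m·K/W
  R'_PVC = ln(0.0165/0.0120)/(2πk) = 0.3185/(2π·0.190) = 0.2668 m·K/W
ΣR = 3.144×10^-4 + 0.2668 = 0.2671 m·K/W
Q' = ΔT/ΣR = (73.6 °C − 25.3 °C)/0.2671 = 181 W/m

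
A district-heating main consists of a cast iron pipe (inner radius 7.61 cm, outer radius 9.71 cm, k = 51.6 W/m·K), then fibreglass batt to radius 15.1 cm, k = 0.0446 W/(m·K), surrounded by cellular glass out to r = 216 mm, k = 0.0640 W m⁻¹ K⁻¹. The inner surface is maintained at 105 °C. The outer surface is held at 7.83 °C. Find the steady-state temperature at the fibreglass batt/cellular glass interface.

Resistance network (inner→outer):
  R'_cast iron = ln(0.0971/0.0761)/(2πk) = 0.2437/(2π·51.6) = 7.516×10^-4 m·K/W
  R'_fibreglass batt = ln(0.151/0.0971)/(2πk) = 0.4415/(2π·0.0446) = 1.576 m·K/W
  R'_cellular glass = ln(0.216/0.151)/(2πk) = 0.3580/(2π·0.0640) = 0.8903 m·K/W
ΣR = 7.516×10^-4 + 1.576 + 0.8903 = 2.467 m·K/W
Q' = ΔT/ΣR = (105 °C − 7.83 °C)/2.467 = 39.39 W/m
From the inner boundary to the fibreglass batt/cellular glass interface, ΣR_partial = 1.577 m·K/W.
T_interface = T_in − Q'·ΣR_partial = 105 °C − (39.39)(1.577) = 42.9 °C

T = 42.9 °C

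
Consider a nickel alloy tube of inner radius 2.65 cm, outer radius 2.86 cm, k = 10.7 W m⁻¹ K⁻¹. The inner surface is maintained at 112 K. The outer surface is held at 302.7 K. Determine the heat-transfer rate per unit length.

Q' = 168 kW/m

Q' = 2πk·ΔT/ln(r₂/r₁) = 2π × 10.7 × 190.7 / ln(0.0286/0.0265) = 1.68×10^5 W/m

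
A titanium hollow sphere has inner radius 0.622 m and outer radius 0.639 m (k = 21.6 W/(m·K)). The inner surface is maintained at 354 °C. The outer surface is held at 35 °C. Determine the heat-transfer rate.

Q = 4πk·ΔT/(1/r₁ − 1/r₂) = 4π × 21.6 × 319 / (1/0.622 − 1/0.639) = 2.02×10^6 W

Q = 2020 kW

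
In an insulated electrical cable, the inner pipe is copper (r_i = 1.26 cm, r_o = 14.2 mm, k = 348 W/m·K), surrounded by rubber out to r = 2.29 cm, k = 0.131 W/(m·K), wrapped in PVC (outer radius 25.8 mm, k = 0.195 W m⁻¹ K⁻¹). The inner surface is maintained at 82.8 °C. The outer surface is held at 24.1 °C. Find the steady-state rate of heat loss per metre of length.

Q' = 86.6 W/m

Treat each layer as a resistance in series:
  R'_copper = ln(0.0142/0.0126)/(2πk) = 0.1195/(2π·348) = 5.467×10^-5 m·K/W
  R'_rubber = ln(0.0229/0.0142)/(2πk) = 0.4779/(2π·0.131) = 0.5806 m·K/W
  R'_PVC = ln(0.0258/0.0229)/(2πk) = 0.1192/(2π·0.195) = 0.09732 m·K/W
ΣR = 5.467×10^-5 + 0.5806 + 0.09732 = 0.6780 m·K/W
Q' = ΔT/ΣR = (82.8 °C − 24.1 °C)/0.6780 = 86.6 W/m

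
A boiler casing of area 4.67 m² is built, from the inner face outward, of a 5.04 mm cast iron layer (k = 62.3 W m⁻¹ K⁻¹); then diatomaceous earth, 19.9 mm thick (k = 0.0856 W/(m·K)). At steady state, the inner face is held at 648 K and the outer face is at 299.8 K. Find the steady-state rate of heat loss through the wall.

Q = 6.99 kW

Resistance network (inner→outer):
  R_cast iron = L/(kA) = 0.00504/(62.3·4.67) = 1.732×10^-5 K/W
  R_diatomaceous earth = L/(kA) = 0.0199/(0.0856·4.67) = 0.04978 K/W
ΣR = 1.732×10^-5 + 0.04978 = 0.04980 K/W
Q = ΔT/ΣR = (648 K − 299.8 K)/0.04980 = 6990 W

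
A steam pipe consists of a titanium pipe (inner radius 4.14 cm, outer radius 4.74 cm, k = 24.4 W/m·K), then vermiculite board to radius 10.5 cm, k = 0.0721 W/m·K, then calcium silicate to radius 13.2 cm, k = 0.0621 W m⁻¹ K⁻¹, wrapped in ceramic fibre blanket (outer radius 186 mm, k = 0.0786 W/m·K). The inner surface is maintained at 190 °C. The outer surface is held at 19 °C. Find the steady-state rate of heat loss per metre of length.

Treat each layer as a resistance in series:
  R'_titanium = ln(0.0474/0.0414)/(2πk) = 0.1353/(2π·24.4) = 8.828×10^-4 m·K/W
  R'_vermiculite board = ln(0.105/0.0474)/(2πk) = 0.7953/(2π·0.0721) = 1.756 m·K/W
  R'_calcium silicate = ln(0.132/0.105)/(2πk) = 0.2288/(2π·0.0621) = 0.5865 m·K/W
  R'_ceramic fibre blanket = ln(0.186/0.132)/(2πk) = 0.3429/(2π·0.0786) = 0.6944 m·K/W
ΣR = 8.828×10^-4 + 1.756 + 0.5865 + 0.6944 = 3.038 m·K/W
Q' = ΔT/ΣR = (190 °C − 19 °C)/3.038 = 56.3 W/m

Q' = 56.3 W/m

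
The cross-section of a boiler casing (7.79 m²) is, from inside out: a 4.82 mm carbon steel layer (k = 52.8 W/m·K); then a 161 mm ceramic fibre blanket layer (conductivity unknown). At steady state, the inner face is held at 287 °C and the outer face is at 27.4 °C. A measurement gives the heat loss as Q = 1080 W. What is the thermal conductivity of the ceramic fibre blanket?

k = 0.0860 W/m·K

ΣR = ΔT/Q = |287 − 27.4|/1080 = 0.2404 K/W
Known resistances:
  R_carbon steel = L/(kA) = 0.00482/(52.8·7.79) = 1.172×10^-5 K/W
R_ceramic fibre blanket = ΣR − ΣR_known = 0.2404 − 1.172×10^-5 = 0.2404 K/W
L/(kA) = 0.2404 ⇒ k = 0.161/(0.2404·7.79) = 0.0860 W/m·K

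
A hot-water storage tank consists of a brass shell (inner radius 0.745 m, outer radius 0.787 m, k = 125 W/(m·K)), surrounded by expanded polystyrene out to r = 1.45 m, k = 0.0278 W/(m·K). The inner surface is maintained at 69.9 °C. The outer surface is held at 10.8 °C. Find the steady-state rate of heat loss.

Q = 35.5 W

Series thermal resistances, inner to outer:
  R_brass = (1/0.745 − 1/0.787)/(4πk) = 0.07163/(4π·125) = 4.560×10^-5 K/W
  R_expanded polystyrene = (1/0.787 − 1/1.45)/(4πk) = 0.5810/(4π·0.0278) = 1.663 K/W
ΣR = 4.560×10^-5 + 1.663 = 1.663 K/W
Q = ΔT/ΣR = (69.9 °C − 10.8 °C)/1.663 = 35.5 W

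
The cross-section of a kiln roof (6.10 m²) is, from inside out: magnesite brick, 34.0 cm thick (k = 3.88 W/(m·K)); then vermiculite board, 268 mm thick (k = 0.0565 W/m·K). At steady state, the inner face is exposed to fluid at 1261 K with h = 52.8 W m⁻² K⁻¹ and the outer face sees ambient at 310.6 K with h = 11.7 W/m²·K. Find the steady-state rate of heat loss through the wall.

Q = 1170 W

Series thermal resistances, inner to outer:
  R_conv,in = 1/(hA) = 1/(52.8·6.10) = 0.003105 K/W
  R_magnesite brick = L/(kA) = 0.340/(3.88·6.10) = 0.01437 K/W
  R_vermiculite board = L/(kA) = 0.268/(0.0565·6.10) = 0.7776 K/W
  R_conv,out = 1/(hA) = 1/(11.7·6.10) = 0.01401 K/W
ΣR = 0.003105 + 0.01437 + 0.7776 + 0.01401 = 0.8091 K/W
Q = ΔT/ΣR = (1261 K − 310.6 K)/0.8091 = 1170 W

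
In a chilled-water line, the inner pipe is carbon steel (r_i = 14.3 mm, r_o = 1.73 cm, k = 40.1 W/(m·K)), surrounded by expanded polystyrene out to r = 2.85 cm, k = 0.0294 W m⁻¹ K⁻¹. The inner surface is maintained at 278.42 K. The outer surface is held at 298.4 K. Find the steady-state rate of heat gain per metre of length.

Resistance network (inner→outer):
  R'_carbon steel = ln(0.0173/0.0143)/(2πk) = 0.1904/(2π·40.1) = 7.559×10^-4 m·K/W
  R'_expanded polystyrene = ln(0.0285/0.0173)/(2πk) = 0.4992/(2π·0.0294) = 2.702 m·K/W
ΣR = 7.559×10^-4 + 2.702 = 2.703 m·K/W
Q' = ΔT/ΣR = (278.42 K − 298.4 K)/2.703 = -7.39 W/m
(Negative Q' ⇒ heat flows inward; heat gain = 7.39 W/m.)

Q' = 7.39 W/m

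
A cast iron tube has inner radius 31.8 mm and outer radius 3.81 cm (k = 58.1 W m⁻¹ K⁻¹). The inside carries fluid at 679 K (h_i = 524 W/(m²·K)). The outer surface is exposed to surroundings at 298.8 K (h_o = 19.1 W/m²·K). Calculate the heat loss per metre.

Q' = 1660 W/m

Series thermal resistances, inner to outer:
  R'_conv,in = 1/(2πr h) = 1/(2π·0.0318·524) = 0.009551 m·K/W
  R'_cast iron = ln(0.0381/0.0318)/(2πk) = 0.1807/(2π·58.1) = 4.951×10^-4 m·K/W
  R'_conv,out = 1/(2πr h) = 1/(2π·0.0381·19.1) = 0.2187 m·K/W
ΣR = 0.009551 + 4.951×10^-4 + 0.2187 = 0.2287 m·K/W
Q' = ΔT/ΣR = (679 K − 298.8 K)/0.2287 = 1660 W/m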